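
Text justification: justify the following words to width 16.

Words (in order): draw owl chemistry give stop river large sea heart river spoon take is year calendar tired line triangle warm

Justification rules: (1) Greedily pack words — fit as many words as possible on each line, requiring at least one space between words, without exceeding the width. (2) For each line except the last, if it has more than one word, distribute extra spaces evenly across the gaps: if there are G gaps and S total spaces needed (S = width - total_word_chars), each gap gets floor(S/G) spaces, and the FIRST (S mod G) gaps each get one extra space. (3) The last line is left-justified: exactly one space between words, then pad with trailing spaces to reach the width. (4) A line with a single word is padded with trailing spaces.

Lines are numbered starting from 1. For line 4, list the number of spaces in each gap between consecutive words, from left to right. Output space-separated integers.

Answer: 2 1

Derivation:
Line 1: ['draw', 'owl'] (min_width=8, slack=8)
Line 2: ['chemistry', 'give'] (min_width=14, slack=2)
Line 3: ['stop', 'river', 'large'] (min_width=16, slack=0)
Line 4: ['sea', 'heart', 'river'] (min_width=15, slack=1)
Line 5: ['spoon', 'take', 'is'] (min_width=13, slack=3)
Line 6: ['year', 'calendar'] (min_width=13, slack=3)
Line 7: ['tired', 'line'] (min_width=10, slack=6)
Line 8: ['triangle', 'warm'] (min_width=13, slack=3)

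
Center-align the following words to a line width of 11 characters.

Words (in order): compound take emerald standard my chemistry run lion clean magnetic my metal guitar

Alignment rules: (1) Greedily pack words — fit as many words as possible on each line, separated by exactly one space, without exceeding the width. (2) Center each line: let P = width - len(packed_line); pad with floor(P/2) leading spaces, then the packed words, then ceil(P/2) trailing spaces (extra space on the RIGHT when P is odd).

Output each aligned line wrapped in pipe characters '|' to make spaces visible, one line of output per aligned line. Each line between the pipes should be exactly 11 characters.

Answer: | compound  |
|   take    |
|  emerald  |
|standard my|
| chemistry |
| run lion  |
|   clean   |
|magnetic my|
|   metal   |
|  guitar   |

Derivation:
Line 1: ['compound'] (min_width=8, slack=3)
Line 2: ['take'] (min_width=4, slack=7)
Line 3: ['emerald'] (min_width=7, slack=4)
Line 4: ['standard', 'my'] (min_width=11, slack=0)
Line 5: ['chemistry'] (min_width=9, slack=2)
Line 6: ['run', 'lion'] (min_width=8, slack=3)
Line 7: ['clean'] (min_width=5, slack=6)
Line 8: ['magnetic', 'my'] (min_width=11, slack=0)
Line 9: ['metal'] (min_width=5, slack=6)
Line 10: ['guitar'] (min_width=6, slack=5)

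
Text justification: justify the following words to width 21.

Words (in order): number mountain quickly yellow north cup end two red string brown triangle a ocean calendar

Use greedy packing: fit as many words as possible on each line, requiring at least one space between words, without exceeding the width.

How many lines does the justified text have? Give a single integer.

Answer: 5

Derivation:
Line 1: ['number', 'mountain'] (min_width=15, slack=6)
Line 2: ['quickly', 'yellow', 'north'] (min_width=20, slack=1)
Line 3: ['cup', 'end', 'two', 'red'] (min_width=15, slack=6)
Line 4: ['string', 'brown', 'triangle'] (min_width=21, slack=0)
Line 5: ['a', 'ocean', 'calendar'] (min_width=16, slack=5)
Total lines: 5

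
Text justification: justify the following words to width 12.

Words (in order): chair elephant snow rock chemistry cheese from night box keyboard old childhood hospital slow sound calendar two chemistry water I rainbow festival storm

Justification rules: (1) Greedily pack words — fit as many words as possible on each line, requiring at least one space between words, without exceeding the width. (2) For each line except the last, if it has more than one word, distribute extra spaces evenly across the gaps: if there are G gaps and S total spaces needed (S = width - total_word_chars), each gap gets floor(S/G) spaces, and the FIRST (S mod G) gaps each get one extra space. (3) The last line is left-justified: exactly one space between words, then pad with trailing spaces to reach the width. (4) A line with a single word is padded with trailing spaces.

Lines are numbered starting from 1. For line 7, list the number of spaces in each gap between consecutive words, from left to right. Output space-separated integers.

Line 1: ['chair'] (min_width=5, slack=7)
Line 2: ['elephant'] (min_width=8, slack=4)
Line 3: ['snow', 'rock'] (min_width=9, slack=3)
Line 4: ['chemistry'] (min_width=9, slack=3)
Line 5: ['cheese', 'from'] (min_width=11, slack=1)
Line 6: ['night', 'box'] (min_width=9, slack=3)
Line 7: ['keyboard', 'old'] (min_width=12, slack=0)
Line 8: ['childhood'] (min_width=9, slack=3)
Line 9: ['hospital'] (min_width=8, slack=4)
Line 10: ['slow', 'sound'] (min_width=10, slack=2)
Line 11: ['calendar', 'two'] (min_width=12, slack=0)
Line 12: ['chemistry'] (min_width=9, slack=3)
Line 13: ['water', 'I'] (min_width=7, slack=5)
Line 14: ['rainbow'] (min_width=7, slack=5)
Line 15: ['festival'] (min_width=8, slack=4)
Line 16: ['storm'] (min_width=5, slack=7)

Answer: 1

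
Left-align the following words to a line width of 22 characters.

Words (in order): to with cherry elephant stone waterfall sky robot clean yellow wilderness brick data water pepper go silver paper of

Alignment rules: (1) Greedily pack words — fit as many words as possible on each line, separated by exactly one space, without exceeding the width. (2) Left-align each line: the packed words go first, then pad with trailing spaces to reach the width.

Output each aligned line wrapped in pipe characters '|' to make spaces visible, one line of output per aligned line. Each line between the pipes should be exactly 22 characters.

Answer: |to with cherry        |
|elephant stone        |
|waterfall sky robot   |
|clean yellow          |
|wilderness brick data |
|water pepper go silver|
|paper of              |

Derivation:
Line 1: ['to', 'with', 'cherry'] (min_width=14, slack=8)
Line 2: ['elephant', 'stone'] (min_width=14, slack=8)
Line 3: ['waterfall', 'sky', 'robot'] (min_width=19, slack=3)
Line 4: ['clean', 'yellow'] (min_width=12, slack=10)
Line 5: ['wilderness', 'brick', 'data'] (min_width=21, slack=1)
Line 6: ['water', 'pepper', 'go', 'silver'] (min_width=22, slack=0)
Line 7: ['paper', 'of'] (min_width=8, slack=14)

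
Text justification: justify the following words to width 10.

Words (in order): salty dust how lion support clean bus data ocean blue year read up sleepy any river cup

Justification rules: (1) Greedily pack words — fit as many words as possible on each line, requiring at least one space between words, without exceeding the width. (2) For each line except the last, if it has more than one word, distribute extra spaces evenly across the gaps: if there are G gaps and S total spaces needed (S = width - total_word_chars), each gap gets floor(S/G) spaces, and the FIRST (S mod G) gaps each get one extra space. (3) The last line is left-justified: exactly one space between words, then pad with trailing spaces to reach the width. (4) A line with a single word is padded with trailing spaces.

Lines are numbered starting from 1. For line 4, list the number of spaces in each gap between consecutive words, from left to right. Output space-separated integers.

Answer: 2

Derivation:
Line 1: ['salty', 'dust'] (min_width=10, slack=0)
Line 2: ['how', 'lion'] (min_width=8, slack=2)
Line 3: ['support'] (min_width=7, slack=3)
Line 4: ['clean', 'bus'] (min_width=9, slack=1)
Line 5: ['data', 'ocean'] (min_width=10, slack=0)
Line 6: ['blue', 'year'] (min_width=9, slack=1)
Line 7: ['read', 'up'] (min_width=7, slack=3)
Line 8: ['sleepy', 'any'] (min_width=10, slack=0)
Line 9: ['river', 'cup'] (min_width=9, slack=1)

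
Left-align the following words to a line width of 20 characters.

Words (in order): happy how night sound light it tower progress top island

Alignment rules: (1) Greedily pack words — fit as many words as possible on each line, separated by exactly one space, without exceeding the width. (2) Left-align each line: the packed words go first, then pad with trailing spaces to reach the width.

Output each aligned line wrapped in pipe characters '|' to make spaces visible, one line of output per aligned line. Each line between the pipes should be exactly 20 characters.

Answer: |happy how night     |
|sound light it tower|
|progress top island |

Derivation:
Line 1: ['happy', 'how', 'night'] (min_width=15, slack=5)
Line 2: ['sound', 'light', 'it', 'tower'] (min_width=20, slack=0)
Line 3: ['progress', 'top', 'island'] (min_width=19, slack=1)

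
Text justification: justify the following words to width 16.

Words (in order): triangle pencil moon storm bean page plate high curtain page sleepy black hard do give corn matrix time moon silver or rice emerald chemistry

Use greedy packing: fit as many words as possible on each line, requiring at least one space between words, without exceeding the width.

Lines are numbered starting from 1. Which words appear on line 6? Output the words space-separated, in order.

Answer: hard do give

Derivation:
Line 1: ['triangle', 'pencil'] (min_width=15, slack=1)
Line 2: ['moon', 'storm', 'bean'] (min_width=15, slack=1)
Line 3: ['page', 'plate', 'high'] (min_width=15, slack=1)
Line 4: ['curtain', 'page'] (min_width=12, slack=4)
Line 5: ['sleepy', 'black'] (min_width=12, slack=4)
Line 6: ['hard', 'do', 'give'] (min_width=12, slack=4)
Line 7: ['corn', 'matrix', 'time'] (min_width=16, slack=0)
Line 8: ['moon', 'silver', 'or'] (min_width=14, slack=2)
Line 9: ['rice', 'emerald'] (min_width=12, slack=4)
Line 10: ['chemistry'] (min_width=9, slack=7)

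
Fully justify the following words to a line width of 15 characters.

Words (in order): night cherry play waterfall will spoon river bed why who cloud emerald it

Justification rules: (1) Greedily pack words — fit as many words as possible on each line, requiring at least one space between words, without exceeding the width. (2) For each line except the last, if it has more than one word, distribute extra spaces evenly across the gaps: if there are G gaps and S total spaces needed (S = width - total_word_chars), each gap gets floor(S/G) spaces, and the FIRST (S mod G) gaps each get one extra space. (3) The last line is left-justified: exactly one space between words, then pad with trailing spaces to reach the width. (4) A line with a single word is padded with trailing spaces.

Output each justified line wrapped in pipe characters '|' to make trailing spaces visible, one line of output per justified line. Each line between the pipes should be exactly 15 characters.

Line 1: ['night', 'cherry'] (min_width=12, slack=3)
Line 2: ['play', 'waterfall'] (min_width=14, slack=1)
Line 3: ['will', 'spoon'] (min_width=10, slack=5)
Line 4: ['river', 'bed', 'why'] (min_width=13, slack=2)
Line 5: ['who', 'cloud'] (min_width=9, slack=6)
Line 6: ['emerald', 'it'] (min_width=10, slack=5)

Answer: |night    cherry|
|play  waterfall|
|will      spoon|
|river  bed  why|
|who       cloud|
|emerald it     |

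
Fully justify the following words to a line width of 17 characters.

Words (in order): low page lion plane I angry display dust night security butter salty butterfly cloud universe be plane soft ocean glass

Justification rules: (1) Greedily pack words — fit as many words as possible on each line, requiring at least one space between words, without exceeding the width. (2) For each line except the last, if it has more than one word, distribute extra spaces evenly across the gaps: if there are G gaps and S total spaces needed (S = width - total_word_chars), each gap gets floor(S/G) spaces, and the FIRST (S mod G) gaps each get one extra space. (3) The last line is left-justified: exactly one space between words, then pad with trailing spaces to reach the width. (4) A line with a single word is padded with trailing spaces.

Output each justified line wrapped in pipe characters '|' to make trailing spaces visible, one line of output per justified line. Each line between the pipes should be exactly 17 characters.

Line 1: ['low', 'page', 'lion'] (min_width=13, slack=4)
Line 2: ['plane', 'I', 'angry'] (min_width=13, slack=4)
Line 3: ['display', 'dust'] (min_width=12, slack=5)
Line 4: ['night', 'security'] (min_width=14, slack=3)
Line 5: ['butter', 'salty'] (min_width=12, slack=5)
Line 6: ['butterfly', 'cloud'] (min_width=15, slack=2)
Line 7: ['universe', 'be', 'plane'] (min_width=17, slack=0)
Line 8: ['soft', 'ocean', 'glass'] (min_width=16, slack=1)

Answer: |low   page   lion|
|plane   I   angry|
|display      dust|
|night    security|
|butter      salty|
|butterfly   cloud|
|universe be plane|
|soft ocean glass |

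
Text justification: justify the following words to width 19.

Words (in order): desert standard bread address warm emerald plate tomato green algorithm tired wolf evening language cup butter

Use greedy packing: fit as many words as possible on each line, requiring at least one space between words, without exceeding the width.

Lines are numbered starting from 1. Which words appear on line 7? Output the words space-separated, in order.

Answer: language cup butter

Derivation:
Line 1: ['desert', 'standard'] (min_width=15, slack=4)
Line 2: ['bread', 'address', 'warm'] (min_width=18, slack=1)
Line 3: ['emerald', 'plate'] (min_width=13, slack=6)
Line 4: ['tomato', 'green'] (min_width=12, slack=7)
Line 5: ['algorithm', 'tired'] (min_width=15, slack=4)
Line 6: ['wolf', 'evening'] (min_width=12, slack=7)
Line 7: ['language', 'cup', 'butter'] (min_width=19, slack=0)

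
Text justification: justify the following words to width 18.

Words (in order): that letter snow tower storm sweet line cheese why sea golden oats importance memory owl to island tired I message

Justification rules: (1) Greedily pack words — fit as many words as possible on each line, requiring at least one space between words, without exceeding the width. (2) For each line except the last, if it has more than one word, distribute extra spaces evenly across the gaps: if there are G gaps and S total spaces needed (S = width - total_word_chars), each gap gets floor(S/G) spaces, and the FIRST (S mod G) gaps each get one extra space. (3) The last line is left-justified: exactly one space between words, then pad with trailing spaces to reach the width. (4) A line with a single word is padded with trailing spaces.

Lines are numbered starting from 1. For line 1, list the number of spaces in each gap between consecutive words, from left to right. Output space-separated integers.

Answer: 2 2

Derivation:
Line 1: ['that', 'letter', 'snow'] (min_width=16, slack=2)
Line 2: ['tower', 'storm', 'sweet'] (min_width=17, slack=1)
Line 3: ['line', 'cheese', 'why'] (min_width=15, slack=3)
Line 4: ['sea', 'golden', 'oats'] (min_width=15, slack=3)
Line 5: ['importance', 'memory'] (min_width=17, slack=1)
Line 6: ['owl', 'to', 'island'] (min_width=13, slack=5)
Line 7: ['tired', 'I', 'message'] (min_width=15, slack=3)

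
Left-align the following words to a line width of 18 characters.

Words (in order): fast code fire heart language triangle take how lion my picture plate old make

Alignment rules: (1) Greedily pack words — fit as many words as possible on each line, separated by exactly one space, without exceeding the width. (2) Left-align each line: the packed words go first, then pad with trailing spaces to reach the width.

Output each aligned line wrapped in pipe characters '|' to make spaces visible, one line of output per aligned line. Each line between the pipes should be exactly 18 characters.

Answer: |fast code fire    |
|heart language    |
|triangle take how |
|lion my picture   |
|plate old make    |

Derivation:
Line 1: ['fast', 'code', 'fire'] (min_width=14, slack=4)
Line 2: ['heart', 'language'] (min_width=14, slack=4)
Line 3: ['triangle', 'take', 'how'] (min_width=17, slack=1)
Line 4: ['lion', 'my', 'picture'] (min_width=15, slack=3)
Line 5: ['plate', 'old', 'make'] (min_width=14, slack=4)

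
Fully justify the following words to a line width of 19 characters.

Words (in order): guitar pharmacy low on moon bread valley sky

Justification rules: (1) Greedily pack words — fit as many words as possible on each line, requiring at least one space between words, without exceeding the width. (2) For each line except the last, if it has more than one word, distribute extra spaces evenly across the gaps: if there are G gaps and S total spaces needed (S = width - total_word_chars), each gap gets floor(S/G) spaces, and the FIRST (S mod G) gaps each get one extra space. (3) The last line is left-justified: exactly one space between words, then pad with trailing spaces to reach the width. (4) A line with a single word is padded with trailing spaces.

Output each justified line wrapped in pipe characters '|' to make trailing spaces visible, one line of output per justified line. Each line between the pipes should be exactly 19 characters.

Line 1: ['guitar', 'pharmacy', 'low'] (min_width=19, slack=0)
Line 2: ['on', 'moon', 'bread'] (min_width=13, slack=6)
Line 3: ['valley', 'sky'] (min_width=10, slack=9)

Answer: |guitar pharmacy low|
|on    moon    bread|
|valley sky         |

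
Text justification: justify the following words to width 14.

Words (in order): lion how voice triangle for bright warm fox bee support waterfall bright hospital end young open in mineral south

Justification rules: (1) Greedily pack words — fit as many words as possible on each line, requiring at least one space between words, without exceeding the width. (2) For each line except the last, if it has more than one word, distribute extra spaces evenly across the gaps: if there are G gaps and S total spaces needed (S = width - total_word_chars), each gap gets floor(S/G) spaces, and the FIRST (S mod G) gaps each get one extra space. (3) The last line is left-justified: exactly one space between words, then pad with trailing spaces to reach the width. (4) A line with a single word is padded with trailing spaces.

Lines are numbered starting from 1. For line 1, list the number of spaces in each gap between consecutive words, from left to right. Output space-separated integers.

Line 1: ['lion', 'how', 'voice'] (min_width=14, slack=0)
Line 2: ['triangle', 'for'] (min_width=12, slack=2)
Line 3: ['bright', 'warm'] (min_width=11, slack=3)
Line 4: ['fox', 'bee'] (min_width=7, slack=7)
Line 5: ['support'] (min_width=7, slack=7)
Line 6: ['waterfall'] (min_width=9, slack=5)
Line 7: ['bright'] (min_width=6, slack=8)
Line 8: ['hospital', 'end'] (min_width=12, slack=2)
Line 9: ['young', 'open', 'in'] (min_width=13, slack=1)
Line 10: ['mineral', 'south'] (min_width=13, slack=1)

Answer: 1 1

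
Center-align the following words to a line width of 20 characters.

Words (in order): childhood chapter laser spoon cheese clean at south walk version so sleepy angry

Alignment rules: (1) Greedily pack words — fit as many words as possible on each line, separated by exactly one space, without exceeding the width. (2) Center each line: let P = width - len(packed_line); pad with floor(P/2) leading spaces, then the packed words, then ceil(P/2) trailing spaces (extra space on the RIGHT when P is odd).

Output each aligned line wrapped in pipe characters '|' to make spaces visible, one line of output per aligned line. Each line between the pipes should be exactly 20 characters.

Line 1: ['childhood', 'chapter'] (min_width=17, slack=3)
Line 2: ['laser', 'spoon', 'cheese'] (min_width=18, slack=2)
Line 3: ['clean', 'at', 'south', 'walk'] (min_width=19, slack=1)
Line 4: ['version', 'so', 'sleepy'] (min_width=17, slack=3)
Line 5: ['angry'] (min_width=5, slack=15)

Answer: | childhood chapter  |
| laser spoon cheese |
|clean at south walk |
| version so sleepy  |
|       angry        |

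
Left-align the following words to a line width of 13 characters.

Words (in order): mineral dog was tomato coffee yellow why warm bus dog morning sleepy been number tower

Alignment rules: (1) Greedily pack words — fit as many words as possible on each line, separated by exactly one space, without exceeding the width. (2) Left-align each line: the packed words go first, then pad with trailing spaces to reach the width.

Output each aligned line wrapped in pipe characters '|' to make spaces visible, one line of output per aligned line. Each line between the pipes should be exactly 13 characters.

Line 1: ['mineral', 'dog'] (min_width=11, slack=2)
Line 2: ['was', 'tomato'] (min_width=10, slack=3)
Line 3: ['coffee', 'yellow'] (min_width=13, slack=0)
Line 4: ['why', 'warm', 'bus'] (min_width=12, slack=1)
Line 5: ['dog', 'morning'] (min_width=11, slack=2)
Line 6: ['sleepy', 'been'] (min_width=11, slack=2)
Line 7: ['number', 'tower'] (min_width=12, slack=1)

Answer: |mineral dog  |
|was tomato   |
|coffee yellow|
|why warm bus |
|dog morning  |
|sleepy been  |
|number tower |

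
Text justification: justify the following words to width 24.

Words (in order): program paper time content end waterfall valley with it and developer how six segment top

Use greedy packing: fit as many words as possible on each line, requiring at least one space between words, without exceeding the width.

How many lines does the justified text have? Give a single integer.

Answer: 5

Derivation:
Line 1: ['program', 'paper', 'time'] (min_width=18, slack=6)
Line 2: ['content', 'end', 'waterfall'] (min_width=21, slack=3)
Line 3: ['valley', 'with', 'it', 'and'] (min_width=18, slack=6)
Line 4: ['developer', 'how', 'six'] (min_width=17, slack=7)
Line 5: ['segment', 'top'] (min_width=11, slack=13)
Total lines: 5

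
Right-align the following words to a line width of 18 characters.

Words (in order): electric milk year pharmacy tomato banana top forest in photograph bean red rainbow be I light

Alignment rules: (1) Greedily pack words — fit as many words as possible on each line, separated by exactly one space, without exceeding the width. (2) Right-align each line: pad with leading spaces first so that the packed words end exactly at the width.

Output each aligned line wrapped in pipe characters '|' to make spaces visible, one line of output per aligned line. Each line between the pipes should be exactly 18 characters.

Line 1: ['electric', 'milk', 'year'] (min_width=18, slack=0)
Line 2: ['pharmacy', 'tomato'] (min_width=15, slack=3)
Line 3: ['banana', 'top', 'forest'] (min_width=17, slack=1)
Line 4: ['in', 'photograph', 'bean'] (min_width=18, slack=0)
Line 5: ['red', 'rainbow', 'be', 'I'] (min_width=16, slack=2)
Line 6: ['light'] (min_width=5, slack=13)

Answer: |electric milk year|
|   pharmacy tomato|
| banana top forest|
|in photograph bean|
|  red rainbow be I|
|             light|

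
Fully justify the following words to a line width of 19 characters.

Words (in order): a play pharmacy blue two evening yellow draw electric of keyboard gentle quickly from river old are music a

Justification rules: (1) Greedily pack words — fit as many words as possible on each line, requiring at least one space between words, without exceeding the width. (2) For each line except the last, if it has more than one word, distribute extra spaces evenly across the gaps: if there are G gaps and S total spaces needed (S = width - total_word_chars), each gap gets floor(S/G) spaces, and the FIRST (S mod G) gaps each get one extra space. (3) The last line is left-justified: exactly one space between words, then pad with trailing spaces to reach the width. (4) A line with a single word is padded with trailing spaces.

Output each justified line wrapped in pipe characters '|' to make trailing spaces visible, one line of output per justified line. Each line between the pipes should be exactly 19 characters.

Line 1: ['a', 'play', 'pharmacy'] (min_width=15, slack=4)
Line 2: ['blue', 'two', 'evening'] (min_width=16, slack=3)
Line 3: ['yellow', 'draw'] (min_width=11, slack=8)
Line 4: ['electric', 'of'] (min_width=11, slack=8)
Line 5: ['keyboard', 'gentle'] (min_width=15, slack=4)
Line 6: ['quickly', 'from', 'river'] (min_width=18, slack=1)
Line 7: ['old', 'are', 'music', 'a'] (min_width=15, slack=4)

Answer: |a   play   pharmacy|
|blue   two  evening|
|yellow         draw|
|electric         of|
|keyboard     gentle|
|quickly  from river|
|old are music a    |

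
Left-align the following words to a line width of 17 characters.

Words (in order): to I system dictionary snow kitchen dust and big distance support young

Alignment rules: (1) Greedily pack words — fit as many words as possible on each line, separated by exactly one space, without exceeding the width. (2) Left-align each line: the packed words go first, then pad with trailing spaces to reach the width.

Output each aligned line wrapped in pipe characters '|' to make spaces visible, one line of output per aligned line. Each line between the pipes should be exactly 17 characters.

Line 1: ['to', 'I', 'system'] (min_width=11, slack=6)
Line 2: ['dictionary', 'snow'] (min_width=15, slack=2)
Line 3: ['kitchen', 'dust', 'and'] (min_width=16, slack=1)
Line 4: ['big', 'distance'] (min_width=12, slack=5)
Line 5: ['support', 'young'] (min_width=13, slack=4)

Answer: |to I system      |
|dictionary snow  |
|kitchen dust and |
|big distance     |
|support young    |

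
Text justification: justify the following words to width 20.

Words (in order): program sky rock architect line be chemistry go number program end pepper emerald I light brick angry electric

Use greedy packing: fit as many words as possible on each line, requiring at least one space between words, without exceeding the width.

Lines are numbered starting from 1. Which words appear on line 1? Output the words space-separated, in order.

Line 1: ['program', 'sky', 'rock'] (min_width=16, slack=4)
Line 2: ['architect', 'line', 'be'] (min_width=17, slack=3)
Line 3: ['chemistry', 'go', 'number'] (min_width=19, slack=1)
Line 4: ['program', 'end', 'pepper'] (min_width=18, slack=2)
Line 5: ['emerald', 'I', 'light'] (min_width=15, slack=5)
Line 6: ['brick', 'angry', 'electric'] (min_width=20, slack=0)

Answer: program sky rock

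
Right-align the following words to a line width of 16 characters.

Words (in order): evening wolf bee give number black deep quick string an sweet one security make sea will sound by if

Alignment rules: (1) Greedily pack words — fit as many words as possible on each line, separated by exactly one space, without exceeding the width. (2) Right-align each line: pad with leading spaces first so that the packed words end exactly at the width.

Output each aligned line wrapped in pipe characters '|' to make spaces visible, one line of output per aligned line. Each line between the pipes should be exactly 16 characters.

Answer: |evening wolf bee|
|     give number|
|black deep quick|
| string an sweet|
|    one security|
|   make sea will|
|     sound by if|

Derivation:
Line 1: ['evening', 'wolf', 'bee'] (min_width=16, slack=0)
Line 2: ['give', 'number'] (min_width=11, slack=5)
Line 3: ['black', 'deep', 'quick'] (min_width=16, slack=0)
Line 4: ['string', 'an', 'sweet'] (min_width=15, slack=1)
Line 5: ['one', 'security'] (min_width=12, slack=4)
Line 6: ['make', 'sea', 'will'] (min_width=13, slack=3)
Line 7: ['sound', 'by', 'if'] (min_width=11, slack=5)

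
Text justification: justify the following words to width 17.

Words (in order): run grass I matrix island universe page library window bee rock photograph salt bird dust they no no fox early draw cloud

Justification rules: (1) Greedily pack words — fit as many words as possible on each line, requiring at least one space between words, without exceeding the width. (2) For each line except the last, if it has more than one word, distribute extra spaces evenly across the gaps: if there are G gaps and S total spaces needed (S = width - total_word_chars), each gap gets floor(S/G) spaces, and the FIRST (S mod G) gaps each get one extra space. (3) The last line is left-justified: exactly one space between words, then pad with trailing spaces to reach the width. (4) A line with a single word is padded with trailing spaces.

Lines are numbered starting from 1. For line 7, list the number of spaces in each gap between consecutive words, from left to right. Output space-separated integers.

Answer: 1 1 1

Derivation:
Line 1: ['run', 'grass', 'I'] (min_width=11, slack=6)
Line 2: ['matrix', 'island'] (min_width=13, slack=4)
Line 3: ['universe', 'page'] (min_width=13, slack=4)
Line 4: ['library', 'window'] (min_width=14, slack=3)
Line 5: ['bee', 'rock'] (min_width=8, slack=9)
Line 6: ['photograph', 'salt'] (min_width=15, slack=2)
Line 7: ['bird', 'dust', 'they', 'no'] (min_width=17, slack=0)
Line 8: ['no', 'fox', 'early', 'draw'] (min_width=17, slack=0)
Line 9: ['cloud'] (min_width=5, slack=12)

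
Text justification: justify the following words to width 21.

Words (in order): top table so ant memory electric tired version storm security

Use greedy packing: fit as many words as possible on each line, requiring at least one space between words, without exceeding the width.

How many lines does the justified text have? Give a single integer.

Line 1: ['top', 'table', 'so', 'ant'] (min_width=16, slack=5)
Line 2: ['memory', 'electric', 'tired'] (min_width=21, slack=0)
Line 3: ['version', 'storm'] (min_width=13, slack=8)
Line 4: ['security'] (min_width=8, slack=13)
Total lines: 4

Answer: 4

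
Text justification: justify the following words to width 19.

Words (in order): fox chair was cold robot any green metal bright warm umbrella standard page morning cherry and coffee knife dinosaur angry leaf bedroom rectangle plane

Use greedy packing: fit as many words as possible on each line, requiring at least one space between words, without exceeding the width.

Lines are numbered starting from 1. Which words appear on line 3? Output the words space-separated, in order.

Line 1: ['fox', 'chair', 'was', 'cold'] (min_width=18, slack=1)
Line 2: ['robot', 'any', 'green'] (min_width=15, slack=4)
Line 3: ['metal', 'bright', 'warm'] (min_width=17, slack=2)
Line 4: ['umbrella', 'standard'] (min_width=17, slack=2)
Line 5: ['page', 'morning', 'cherry'] (min_width=19, slack=0)
Line 6: ['and', 'coffee', 'knife'] (min_width=16, slack=3)
Line 7: ['dinosaur', 'angry', 'leaf'] (min_width=19, slack=0)
Line 8: ['bedroom', 'rectangle'] (min_width=17, slack=2)
Line 9: ['plane'] (min_width=5, slack=14)

Answer: metal bright warm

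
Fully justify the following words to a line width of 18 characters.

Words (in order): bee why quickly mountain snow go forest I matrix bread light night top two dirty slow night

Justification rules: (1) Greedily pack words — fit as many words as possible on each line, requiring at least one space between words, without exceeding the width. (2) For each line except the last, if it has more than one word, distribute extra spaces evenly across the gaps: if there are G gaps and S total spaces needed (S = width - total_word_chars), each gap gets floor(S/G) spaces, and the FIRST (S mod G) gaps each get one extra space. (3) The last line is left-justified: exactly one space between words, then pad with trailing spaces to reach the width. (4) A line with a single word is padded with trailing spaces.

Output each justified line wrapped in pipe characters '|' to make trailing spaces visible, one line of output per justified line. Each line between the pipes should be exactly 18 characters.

Answer: |bee   why  quickly|
|mountain  snow  go|
|forest   I  matrix|
|bread  light night|
|top two dirty slow|
|night             |

Derivation:
Line 1: ['bee', 'why', 'quickly'] (min_width=15, slack=3)
Line 2: ['mountain', 'snow', 'go'] (min_width=16, slack=2)
Line 3: ['forest', 'I', 'matrix'] (min_width=15, slack=3)
Line 4: ['bread', 'light', 'night'] (min_width=17, slack=1)
Line 5: ['top', 'two', 'dirty', 'slow'] (min_width=18, slack=0)
Line 6: ['night'] (min_width=5, slack=13)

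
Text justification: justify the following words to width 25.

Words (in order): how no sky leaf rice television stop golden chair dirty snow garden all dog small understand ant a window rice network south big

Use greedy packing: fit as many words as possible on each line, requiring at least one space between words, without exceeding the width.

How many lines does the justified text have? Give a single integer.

Line 1: ['how', 'no', 'sky', 'leaf', 'rice'] (min_width=20, slack=5)
Line 2: ['television', 'stop', 'golden'] (min_width=22, slack=3)
Line 3: ['chair', 'dirty', 'snow', 'garden'] (min_width=23, slack=2)
Line 4: ['all', 'dog', 'small', 'understand'] (min_width=24, slack=1)
Line 5: ['ant', 'a', 'window', 'rice', 'network'] (min_width=25, slack=0)
Line 6: ['south', 'big'] (min_width=9, slack=16)
Total lines: 6

Answer: 6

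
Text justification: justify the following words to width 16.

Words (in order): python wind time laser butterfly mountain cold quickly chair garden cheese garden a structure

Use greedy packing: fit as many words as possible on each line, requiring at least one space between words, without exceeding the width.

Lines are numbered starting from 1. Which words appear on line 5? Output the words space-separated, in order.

Line 1: ['python', 'wind', 'time'] (min_width=16, slack=0)
Line 2: ['laser', 'butterfly'] (min_width=15, slack=1)
Line 3: ['mountain', 'cold'] (min_width=13, slack=3)
Line 4: ['quickly', 'chair'] (min_width=13, slack=3)
Line 5: ['garden', 'cheese'] (min_width=13, slack=3)
Line 6: ['garden', 'a'] (min_width=8, slack=8)
Line 7: ['structure'] (min_width=9, slack=7)

Answer: garden cheese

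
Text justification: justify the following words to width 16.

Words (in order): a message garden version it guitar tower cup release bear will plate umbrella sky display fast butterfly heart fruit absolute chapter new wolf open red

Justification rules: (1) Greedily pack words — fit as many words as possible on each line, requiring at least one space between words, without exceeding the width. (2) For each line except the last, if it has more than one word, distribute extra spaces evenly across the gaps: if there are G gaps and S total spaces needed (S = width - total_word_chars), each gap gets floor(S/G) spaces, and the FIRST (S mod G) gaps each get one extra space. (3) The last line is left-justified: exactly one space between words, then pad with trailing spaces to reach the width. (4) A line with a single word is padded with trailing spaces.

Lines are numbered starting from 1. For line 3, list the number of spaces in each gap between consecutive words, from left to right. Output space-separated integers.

Answer: 1 1

Derivation:
Line 1: ['a', 'message', 'garden'] (min_width=16, slack=0)
Line 2: ['version', 'it'] (min_width=10, slack=6)
Line 3: ['guitar', 'tower', 'cup'] (min_width=16, slack=0)
Line 4: ['release', 'bear'] (min_width=12, slack=4)
Line 5: ['will', 'plate'] (min_width=10, slack=6)
Line 6: ['umbrella', 'sky'] (min_width=12, slack=4)
Line 7: ['display', 'fast'] (min_width=12, slack=4)
Line 8: ['butterfly', 'heart'] (min_width=15, slack=1)
Line 9: ['fruit', 'absolute'] (min_width=14, slack=2)
Line 10: ['chapter', 'new', 'wolf'] (min_width=16, slack=0)
Line 11: ['open', 'red'] (min_width=8, slack=8)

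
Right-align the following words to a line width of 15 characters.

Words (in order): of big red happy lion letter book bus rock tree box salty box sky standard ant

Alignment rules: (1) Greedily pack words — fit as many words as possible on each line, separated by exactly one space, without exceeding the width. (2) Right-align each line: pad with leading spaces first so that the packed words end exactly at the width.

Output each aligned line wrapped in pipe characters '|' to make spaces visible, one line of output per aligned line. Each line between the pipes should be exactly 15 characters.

Line 1: ['of', 'big', 'red'] (min_width=10, slack=5)
Line 2: ['happy', 'lion'] (min_width=10, slack=5)
Line 3: ['letter', 'book', 'bus'] (min_width=15, slack=0)
Line 4: ['rock', 'tree', 'box'] (min_width=13, slack=2)
Line 5: ['salty', 'box', 'sky'] (min_width=13, slack=2)
Line 6: ['standard', 'ant'] (min_width=12, slack=3)

Answer: |     of big red|
|     happy lion|
|letter book bus|
|  rock tree box|
|  salty box sky|
|   standard ant|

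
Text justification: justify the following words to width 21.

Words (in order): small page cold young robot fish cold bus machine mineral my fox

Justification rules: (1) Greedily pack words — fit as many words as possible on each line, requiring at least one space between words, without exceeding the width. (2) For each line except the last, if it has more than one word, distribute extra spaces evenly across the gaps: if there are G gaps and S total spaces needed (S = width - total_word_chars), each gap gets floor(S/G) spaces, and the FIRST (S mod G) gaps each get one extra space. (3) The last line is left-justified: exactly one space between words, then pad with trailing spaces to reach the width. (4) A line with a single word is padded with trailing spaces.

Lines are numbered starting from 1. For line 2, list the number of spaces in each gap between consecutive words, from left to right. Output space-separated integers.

Line 1: ['small', 'page', 'cold', 'young'] (min_width=21, slack=0)
Line 2: ['robot', 'fish', 'cold', 'bus'] (min_width=19, slack=2)
Line 3: ['machine', 'mineral', 'my'] (min_width=18, slack=3)
Line 4: ['fox'] (min_width=3, slack=18)

Answer: 2 2 1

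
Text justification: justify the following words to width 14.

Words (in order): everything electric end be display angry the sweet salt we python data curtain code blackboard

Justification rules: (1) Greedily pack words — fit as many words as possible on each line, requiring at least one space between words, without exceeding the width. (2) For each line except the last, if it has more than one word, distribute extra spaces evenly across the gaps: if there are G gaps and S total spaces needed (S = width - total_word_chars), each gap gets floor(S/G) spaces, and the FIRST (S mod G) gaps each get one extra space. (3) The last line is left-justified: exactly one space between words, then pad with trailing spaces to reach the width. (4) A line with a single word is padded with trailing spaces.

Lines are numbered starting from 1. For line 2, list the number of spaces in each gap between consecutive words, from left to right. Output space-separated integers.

Answer: 3

Derivation:
Line 1: ['everything'] (min_width=10, slack=4)
Line 2: ['electric', 'end'] (min_width=12, slack=2)
Line 3: ['be', 'display'] (min_width=10, slack=4)
Line 4: ['angry', 'the'] (min_width=9, slack=5)
Line 5: ['sweet', 'salt', 'we'] (min_width=13, slack=1)
Line 6: ['python', 'data'] (min_width=11, slack=3)
Line 7: ['curtain', 'code'] (min_width=12, slack=2)
Line 8: ['blackboard'] (min_width=10, slack=4)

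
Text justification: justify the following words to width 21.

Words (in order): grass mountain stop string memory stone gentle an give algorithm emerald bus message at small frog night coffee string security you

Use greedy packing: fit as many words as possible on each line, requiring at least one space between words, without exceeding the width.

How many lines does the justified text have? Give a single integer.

Line 1: ['grass', 'mountain', 'stop'] (min_width=19, slack=2)
Line 2: ['string', 'memory', 'stone'] (min_width=19, slack=2)
Line 3: ['gentle', 'an', 'give'] (min_width=14, slack=7)
Line 4: ['algorithm', 'emerald', 'bus'] (min_width=21, slack=0)
Line 5: ['message', 'at', 'small', 'frog'] (min_width=21, slack=0)
Line 6: ['night', 'coffee', 'string'] (min_width=19, slack=2)
Line 7: ['security', 'you'] (min_width=12, slack=9)
Total lines: 7

Answer: 7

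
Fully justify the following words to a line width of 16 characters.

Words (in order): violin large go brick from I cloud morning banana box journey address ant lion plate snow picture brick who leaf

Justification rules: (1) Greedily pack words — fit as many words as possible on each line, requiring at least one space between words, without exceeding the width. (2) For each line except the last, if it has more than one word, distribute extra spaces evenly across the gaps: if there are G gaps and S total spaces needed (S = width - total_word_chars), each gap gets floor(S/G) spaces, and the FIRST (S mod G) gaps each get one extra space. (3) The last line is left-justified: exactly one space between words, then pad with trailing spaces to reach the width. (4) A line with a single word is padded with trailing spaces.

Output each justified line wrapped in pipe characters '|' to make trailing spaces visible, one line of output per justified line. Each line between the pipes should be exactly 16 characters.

Answer: |violin  large go|
|brick   from   I|
|cloud    morning|
|banana       box|
|journey  address|
|ant  lion  plate|
|snow     picture|
|brick who leaf  |

Derivation:
Line 1: ['violin', 'large', 'go'] (min_width=15, slack=1)
Line 2: ['brick', 'from', 'I'] (min_width=12, slack=4)
Line 3: ['cloud', 'morning'] (min_width=13, slack=3)
Line 4: ['banana', 'box'] (min_width=10, slack=6)
Line 5: ['journey', 'address'] (min_width=15, slack=1)
Line 6: ['ant', 'lion', 'plate'] (min_width=14, slack=2)
Line 7: ['snow', 'picture'] (min_width=12, slack=4)
Line 8: ['brick', 'who', 'leaf'] (min_width=14, slack=2)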